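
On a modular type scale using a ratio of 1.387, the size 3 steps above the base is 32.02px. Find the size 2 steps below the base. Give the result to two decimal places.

6.24px

32.02 ÷ 1.387⁵ = 32.02 ÷ 5.13313 ≈ 6.238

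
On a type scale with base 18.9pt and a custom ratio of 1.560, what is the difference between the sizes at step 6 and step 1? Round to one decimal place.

Step 1: 18.9 × 1.560 = 29.484pt
Step 6: 18.9 × 1.560⁶ = 272.401pt
Difference: 272.401 − 29.484 = 242.917pt

242.9pt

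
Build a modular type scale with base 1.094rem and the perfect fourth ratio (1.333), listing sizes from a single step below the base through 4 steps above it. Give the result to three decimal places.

Step -1: 1.094 ÷ 1.333 = 0.821
Step 0: 1.094rem
Step 1: 1.094 × 1.333 = 1.458
Step 2: 1.094 × 1.333² = 1.944
Step 3: 1.094 × 1.333³ = 2.591
Step 4: 1.094 × 1.333⁴ = 3.454

0.821rem, 1.094rem, 1.458rem, 1.944rem, 2.591rem, 3.454rem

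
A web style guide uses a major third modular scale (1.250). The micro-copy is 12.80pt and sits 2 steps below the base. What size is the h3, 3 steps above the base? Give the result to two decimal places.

39.06pt

The gap is 3 − (-2) = 5 steps, so the factor is 1.250^5.
12.80 × 1.250⁵ = 12.80 × 3.05176 ≈ 39.062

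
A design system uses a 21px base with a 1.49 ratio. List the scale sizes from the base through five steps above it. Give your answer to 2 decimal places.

21.00px, 31.29px, 46.62px, 69.47px, 103.51px, 154.22px

Step 0: 21px
Step 1: 21.0 × 1.49 = 31.29
Step 2: 21.0 × 1.49² = 46.62
Step 3: 21.0 × 1.49³ = 69.47
Step 4: 21.0 × 1.49⁴ = 103.51
Step 5: 21.0 × 1.49⁵ = 154.22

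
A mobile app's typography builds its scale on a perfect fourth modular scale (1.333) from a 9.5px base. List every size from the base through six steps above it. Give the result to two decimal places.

Step 0: 9.5px
Step 1: 9.5 × 1.333 = 12.66
Step 2: 9.5 × 1.333² = 16.88
Step 3: 9.5 × 1.333³ = 22.50
Step 4: 9.5 × 1.333⁴ = 29.99
Step 5: 9.5 × 1.333⁵ = 39.98
Step 6: 9.5 × 1.333⁶ = 53.30

9.50px, 12.66px, 16.88px, 22.50px, 29.99px, 39.98px, 53.30px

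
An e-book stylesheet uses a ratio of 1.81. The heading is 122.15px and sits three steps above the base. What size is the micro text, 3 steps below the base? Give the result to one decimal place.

The gap is -3 − (3) = -6 steps, so the factor is 1.81^-6.
122.15 ÷ 1.81⁶ = 122.15 ÷ 35.16183 ≈ 3.474

3.5px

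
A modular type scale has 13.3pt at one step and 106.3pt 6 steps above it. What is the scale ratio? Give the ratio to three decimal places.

1.414

The ratio satisfies 13.3 × r⁶ = 106.3, so r = (106.3 / 13.3)^(1/6).
r = 7.9925^(1/6) ≈ 1.4140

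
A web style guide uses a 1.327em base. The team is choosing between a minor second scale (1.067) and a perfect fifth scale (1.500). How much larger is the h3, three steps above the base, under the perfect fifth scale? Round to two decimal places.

2.87em

Minor second: 1.327 × 1.067³ = 1.6120em
Perfect fifth: 1.327 × 1.500³ = 4.4786em
Difference: 4.4786 − 1.6120 = 2.8666em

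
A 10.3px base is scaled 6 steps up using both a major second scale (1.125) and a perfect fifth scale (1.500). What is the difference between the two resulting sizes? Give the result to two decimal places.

Major second: 10.3 × 1.125⁶ = 20.8811px
Perfect fifth: 10.3 × 1.500⁶ = 117.3234px
Difference: 117.3234 − 20.8811 = 96.4423px

96.44px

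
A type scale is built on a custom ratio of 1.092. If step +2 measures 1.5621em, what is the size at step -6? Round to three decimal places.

1.5621 ÷ 1.092⁸ = 1.5621 ÷ 2.02200 ≈ 0.773

0.773em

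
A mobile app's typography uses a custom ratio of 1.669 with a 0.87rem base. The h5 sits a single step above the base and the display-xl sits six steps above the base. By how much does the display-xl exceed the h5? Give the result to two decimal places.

Step 1: 0.87 × 1.669 = 1.4520rem
Step 6: 0.87 × 1.669⁶ = 18.8043rem
Difference: 18.8043 − 1.4520 = 17.3523rem

17.35rem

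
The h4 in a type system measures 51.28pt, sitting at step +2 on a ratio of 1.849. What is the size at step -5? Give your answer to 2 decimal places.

The gap is -5 − (2) = -7 steps, so the factor is 1.849^-7.
51.28 ÷ 1.849⁷ = 51.28 ÷ 73.88536 ≈ 0.694

0.69pt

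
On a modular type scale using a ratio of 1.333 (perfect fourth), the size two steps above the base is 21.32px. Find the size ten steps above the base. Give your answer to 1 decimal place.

21.32 × 1.333⁸ = 21.32 × 9.96876 ≈ 212.534

212.5px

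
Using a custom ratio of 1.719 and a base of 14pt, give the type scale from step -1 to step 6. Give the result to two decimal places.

8.14pt, 14.00pt, 24.07pt, 41.37pt, 71.11pt, 122.25pt, 210.14pt, 361.23pt

Step -1: 14.0 ÷ 1.719 = 8.14
Step 0: 14pt
Step 1: 14.0 × 1.719 = 24.07
Step 2: 14.0 × 1.719² = 41.37
Step 3: 14.0 × 1.719³ = 71.11
Step 4: 14.0 × 1.719⁴ = 122.25
Step 5: 14.0 × 1.719⁵ = 210.14
Step 6: 14.0 × 1.719⁶ = 361.23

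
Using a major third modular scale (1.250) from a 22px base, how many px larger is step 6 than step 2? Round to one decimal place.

49.5px

Step 2: 22.0 × 1.250² = 34.375px
Step 6: 22.0 × 1.250⁶ = 83.923px
Difference: 83.923 − 34.375 = 49.548px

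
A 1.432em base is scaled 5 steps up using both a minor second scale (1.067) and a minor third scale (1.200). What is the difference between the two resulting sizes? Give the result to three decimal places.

1.583em

Minor second: 1.432 × 1.067⁵ = 1.98046em
Minor third: 1.432 × 1.200⁵ = 3.56327em
Difference: 3.56327 − 1.98046 = 1.58281em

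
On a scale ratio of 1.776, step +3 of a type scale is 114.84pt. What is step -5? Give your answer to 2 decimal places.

1.16pt

Moving from step +3 to step -5 is 8 steps down, so divide by r⁸.
114.84 ÷ 1.776⁸ = 114.84 ÷ 98.97914 ≈ 1.160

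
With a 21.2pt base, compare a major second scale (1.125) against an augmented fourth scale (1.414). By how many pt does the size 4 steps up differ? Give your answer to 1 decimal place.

50.8pt

Major second: 21.2 × 1.125⁴ = 33.958pt
Augmented fourth: 21.2 × 1.414⁴ = 84.749pt
Difference: 84.749 − 33.958 = 50.791pt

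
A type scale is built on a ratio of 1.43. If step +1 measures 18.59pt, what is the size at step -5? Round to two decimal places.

2.17pt

18.59 ÷ 1.43⁶ = 18.59 ÷ 8.55099 ≈ 2.174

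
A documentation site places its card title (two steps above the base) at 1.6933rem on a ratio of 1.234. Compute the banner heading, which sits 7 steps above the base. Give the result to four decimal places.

4.8452rem

1.6933 × 1.234⁵ = 1.6933 × 2.86138 ≈ 4.8452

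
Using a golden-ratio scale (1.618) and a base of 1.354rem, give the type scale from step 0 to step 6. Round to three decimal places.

Step 0: 1.354rem
Step 1: 1.354 × 1.618 = 2.191
Step 2: 1.354 × 1.618² = 3.545
Step 3: 1.354 × 1.618³ = 5.735
Step 4: 1.354 × 1.618⁴ = 9.280
Step 5: 1.354 × 1.618⁵ = 15.015
Step 6: 1.354 × 1.618⁶ = 24.293

1.354rem, 2.191rem, 3.545rem, 5.735rem, 9.280rem, 15.015rem, 24.293rem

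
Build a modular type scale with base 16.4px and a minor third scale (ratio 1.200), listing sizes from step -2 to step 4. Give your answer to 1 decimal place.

Step -2: 16.4 ÷ 1.200² = 11.4
Step -1: 16.4 ÷ 1.200 = 13.7
Step 0: 16.4px
Step 1: 16.4 × 1.200 = 19.7
Step 2: 16.4 × 1.200² = 23.6
Step 3: 16.4 × 1.200³ = 28.3
Step 4: 16.4 × 1.200⁴ = 34.0

11.4px, 13.7px, 16.4px, 19.7px, 23.6px, 28.3px, 34.0px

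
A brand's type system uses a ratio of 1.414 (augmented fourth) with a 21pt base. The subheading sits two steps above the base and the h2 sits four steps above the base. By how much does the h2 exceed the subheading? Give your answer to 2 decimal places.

Step 2: 21.0 × 1.414² = 41.9873pt
Step 4: 21.0 × 1.414⁴ = 83.9493pt
Difference: 83.9493 − 41.9873 = 41.9620pt

41.96pt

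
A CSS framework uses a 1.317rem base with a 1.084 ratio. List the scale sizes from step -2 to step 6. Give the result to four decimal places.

Step -2: 1.317 ÷ 1.084² = 1.1208
Step -1: 1.317 ÷ 1.084 = 1.2149
Step 0: 1.317rem
Step 1: 1.317 × 1.084 = 1.4276
Step 2: 1.317 × 1.084² = 1.5475
Step 3: 1.317 × 1.084³ = 1.6775
Step 4: 1.317 × 1.084⁴ = 1.8185
Step 5: 1.317 × 1.084⁵ = 1.9712
Step 6: 1.317 × 1.084⁶ = 2.1368

1.1208rem, 1.2149rem, 1.3170rem, 1.4276rem, 1.5475rem, 1.6775rem, 1.8185rem, 1.9712rem, 2.1368rem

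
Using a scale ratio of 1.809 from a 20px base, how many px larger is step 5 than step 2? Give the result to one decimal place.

Step 2: 20.0 × 1.809² = 65.450px
Step 5: 20.0 × 1.809⁵ = 387.456px
Difference: 387.456 − 65.450 = 322.006px

322.0px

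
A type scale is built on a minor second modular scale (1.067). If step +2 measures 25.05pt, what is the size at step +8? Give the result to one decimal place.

37.0pt

The gap is 8 − (2) = 6 steps, so the factor is 1.067^6.
25.05 × 1.067⁶ = 25.05 × 1.47566 ≈ 36.965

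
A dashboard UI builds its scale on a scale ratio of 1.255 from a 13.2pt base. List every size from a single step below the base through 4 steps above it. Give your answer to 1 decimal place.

10.5pt, 13.2pt, 16.6pt, 20.8pt, 26.1pt, 32.7pt

Step -1: 13.2 ÷ 1.255 = 10.5
Step 0: 13.2pt
Step 1: 13.2 × 1.255 = 16.6
Step 2: 13.2 × 1.255² = 20.8
Step 3: 13.2 × 1.255³ = 26.1
Step 4: 13.2 × 1.255⁴ = 32.7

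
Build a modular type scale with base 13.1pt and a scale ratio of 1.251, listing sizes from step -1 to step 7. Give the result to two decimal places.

Step -1: 13.1 ÷ 1.251 = 10.47
Step 0: 13.1pt
Step 1: 13.1 × 1.251 = 16.39
Step 2: 13.1 × 1.251² = 20.50
Step 3: 13.1 × 1.251³ = 25.65
Step 4: 13.1 × 1.251⁴ = 32.08
Step 5: 13.1 × 1.251⁵ = 40.14
Step 6: 13.1 × 1.251⁶ = 50.21
Step 7: 13.1 × 1.251⁷ = 62.82

10.47pt, 13.10pt, 16.39pt, 20.50pt, 25.65pt, 32.08pt, 40.14pt, 50.21pt, 62.82pt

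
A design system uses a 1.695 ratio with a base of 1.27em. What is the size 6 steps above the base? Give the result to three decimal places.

30.118em

Each step on a modular scale multiplies by the ratio, so the size n steps from the base is base × ratioⁿ.
1.27 × 1.695⁶ = 1.27 × 23.71473 ≈ 30.118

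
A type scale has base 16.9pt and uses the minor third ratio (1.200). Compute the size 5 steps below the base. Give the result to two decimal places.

Each step on a modular scale multiplies by the ratio, so the size n steps from the base is base × ratioⁿ.
16.9 ÷ 1.200⁵ = 16.9 ÷ 2.48832 ≈ 6.79

6.79pt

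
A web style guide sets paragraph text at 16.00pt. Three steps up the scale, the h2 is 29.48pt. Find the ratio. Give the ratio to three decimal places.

1.226

r³ = 29.48 / 16.00, so r = (29.48/16.00)^(1/3).
r = 1.8425^(1/3) ≈ 1.2259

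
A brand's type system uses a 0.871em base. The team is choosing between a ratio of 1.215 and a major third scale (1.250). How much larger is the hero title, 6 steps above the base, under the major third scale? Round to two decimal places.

0.52em

At 1.215: 0.871 × 1.215⁶ = 2.8020em
Major third: 0.871 × 1.250⁶ = 3.3226em
Difference: 3.3226 − 2.8020 = 0.5206em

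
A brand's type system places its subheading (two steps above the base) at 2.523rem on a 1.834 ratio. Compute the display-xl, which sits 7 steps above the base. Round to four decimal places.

52.3497rem

Moving from step +2 to step +7 is 5 steps up, so multiply by r⁵.
2.523 × 1.834⁵ = 2.523 × 20.74898 ≈ 52.3497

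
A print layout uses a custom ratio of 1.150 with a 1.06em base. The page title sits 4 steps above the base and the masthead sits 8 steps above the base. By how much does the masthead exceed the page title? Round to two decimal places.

Step 4: 1.06 × 1.150⁴ = 1.8539em
Step 8: 1.06 × 1.150⁸ = 3.2426em
Difference: 3.2426 − 1.8539 = 1.3887em

1.39em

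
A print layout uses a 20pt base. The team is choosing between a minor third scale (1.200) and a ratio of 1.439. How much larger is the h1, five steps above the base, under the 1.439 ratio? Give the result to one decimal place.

73.6pt

Minor third: 20.0 × 1.200⁵ = 49.766pt
At 1.439: 20.0 × 1.439⁵ = 123.405pt
Difference: 123.405 − 49.766 = 73.639pt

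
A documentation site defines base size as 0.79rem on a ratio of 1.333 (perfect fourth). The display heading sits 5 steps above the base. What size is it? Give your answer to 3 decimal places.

3.325rem

0.79 × 1.333⁵ = 0.79 × 4.20873 ≈ 3.325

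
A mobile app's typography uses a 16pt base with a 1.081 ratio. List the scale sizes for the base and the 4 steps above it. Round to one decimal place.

16.0pt, 17.3pt, 18.7pt, 20.2pt, 21.8pt

Step 0: 16pt
Step 1: 16.0 × 1.081 = 17.3
Step 2: 16.0 × 1.081² = 18.7
Step 3: 16.0 × 1.081³ = 20.2
Step 4: 16.0 × 1.081⁴ = 21.8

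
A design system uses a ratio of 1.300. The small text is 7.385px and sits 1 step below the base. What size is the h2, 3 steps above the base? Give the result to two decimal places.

7.385 × 1.300⁴ = 7.385 × 2.85610 ≈ 21.092

21.09px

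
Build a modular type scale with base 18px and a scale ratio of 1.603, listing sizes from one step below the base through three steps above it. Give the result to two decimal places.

11.23px, 18.00px, 28.85px, 46.25px, 74.14px

Step -1: 18.0 ÷ 1.603 = 11.23
Step 0: 18px
Step 1: 18.0 × 1.603 = 28.85
Step 2: 18.0 × 1.603² = 46.25
Step 3: 18.0 × 1.603³ = 74.14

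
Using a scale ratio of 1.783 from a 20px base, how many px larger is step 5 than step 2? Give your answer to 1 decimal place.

296.8px

Step 2: 20.0 × 1.783² = 63.582px
Step 5: 20.0 × 1.783⁵ = 360.402px
Difference: 360.402 − 63.582 = 296.820px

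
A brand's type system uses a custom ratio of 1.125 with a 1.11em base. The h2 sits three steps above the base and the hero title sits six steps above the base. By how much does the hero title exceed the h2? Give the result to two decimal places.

Step 3: 1.11 × 1.125³ = 1.5804em
Step 6: 1.11 × 1.125⁶ = 2.2503em
Difference: 2.2503 − 1.5804 = 0.6699em

0.67em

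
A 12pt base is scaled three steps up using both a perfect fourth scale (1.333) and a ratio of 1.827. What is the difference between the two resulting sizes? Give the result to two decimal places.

44.76pt

Perfect fourth: 12.0 × 1.333³ = 28.4231pt
At 1.827: 12.0 × 1.827³ = 73.1808pt
Difference: 73.1808 − 28.4231 = 44.7577pt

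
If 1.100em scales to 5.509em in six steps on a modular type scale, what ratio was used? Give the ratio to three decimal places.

The ratio satisfies 1.100 × r⁶ = 5.509, so r = (5.509 / 1.100)^(1/6).
r = 5.0082^(1/6) ≈ 1.3080

1.308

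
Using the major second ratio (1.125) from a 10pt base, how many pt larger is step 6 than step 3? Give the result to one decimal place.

6.0pt

Step 3: 10.0 × 1.125³ = 14.238pt
Step 6: 10.0 × 1.125⁶ = 20.273pt
Difference: 20.273 − 14.238 = 6.035pt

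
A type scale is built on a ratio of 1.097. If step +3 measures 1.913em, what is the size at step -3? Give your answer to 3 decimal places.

Moving from step +3 to step -3 is 6 steps down, so divide by r⁶.
1.913 ÷ 1.097⁶ = 1.913 ÷ 1.74277 ≈ 1.098

1.098em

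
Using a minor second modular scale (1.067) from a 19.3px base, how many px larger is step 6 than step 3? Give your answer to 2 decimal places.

Step 3: 19.3 × 1.067³ = 23.4450px
Step 6: 19.3 × 1.067⁶ = 28.4803px
Difference: 28.4803 − 23.4450 = 5.0353px

5.04px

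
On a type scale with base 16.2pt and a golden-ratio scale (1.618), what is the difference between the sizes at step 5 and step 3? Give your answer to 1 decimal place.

Step 3: 16.2 × 1.618³ = 68.620pt
Step 5: 16.2 × 1.618⁵ = 179.642pt
Difference: 179.642 − 68.620 = 111.022pt

111.0pt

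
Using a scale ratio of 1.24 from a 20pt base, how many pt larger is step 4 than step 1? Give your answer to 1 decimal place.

Step 1: 20.0 × 1.24 = 24.800pt
Step 4: 20.0 × 1.24⁴ = 47.284pt
Difference: 47.284 − 24.800 = 22.484pt

22.5pt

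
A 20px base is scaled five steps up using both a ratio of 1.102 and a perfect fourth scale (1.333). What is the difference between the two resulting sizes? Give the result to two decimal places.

51.67px

At 1.102: 20.0 × 1.102⁵ = 32.5041px
Perfect fourth: 20.0 × 1.333⁵ = 84.1745px
Difference: 84.1745 − 32.5041 = 51.6704px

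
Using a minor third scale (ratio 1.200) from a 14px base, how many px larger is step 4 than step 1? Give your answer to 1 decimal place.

12.2px

Step 1: 14.0 × 1.200 = 16.800px
Step 4: 14.0 × 1.200⁴ = 29.030px
Difference: 29.030 − 16.800 = 12.230px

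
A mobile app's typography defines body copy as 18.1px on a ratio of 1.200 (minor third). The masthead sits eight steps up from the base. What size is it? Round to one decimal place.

77.8px

Every step multiplies by the scale ratio.
18.1 × 1.200⁸ = 18.1 × 4.29982 ≈ 77.83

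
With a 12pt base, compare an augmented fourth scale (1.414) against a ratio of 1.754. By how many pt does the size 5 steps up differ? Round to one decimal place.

Augmented fourth: 12.0 × 1.414⁵ = 67.831pt
At 1.754: 12.0 × 1.754⁵ = 199.218pt
Difference: 199.218 − 67.831 = 131.387pt

131.4pt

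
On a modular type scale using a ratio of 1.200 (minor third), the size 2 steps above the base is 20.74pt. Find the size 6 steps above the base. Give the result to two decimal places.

43.01pt

20.74 × 1.200⁴ = 20.74 × 2.07360 ≈ 43.006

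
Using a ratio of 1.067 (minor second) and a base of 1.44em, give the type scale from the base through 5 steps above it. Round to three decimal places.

Step 0: 1.44em
Step 1: 1.44 × 1.067 = 1.536
Step 2: 1.44 × 1.067² = 1.639
Step 3: 1.44 × 1.067³ = 1.749
Step 4: 1.44 × 1.067⁴ = 1.866
Step 5: 1.44 × 1.067⁵ = 1.992

1.440em, 1.536em, 1.639em, 1.749em, 1.866em, 1.992em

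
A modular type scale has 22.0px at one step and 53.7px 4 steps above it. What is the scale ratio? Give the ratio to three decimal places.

r⁴ = 53.7 / 22.0, so r = (53.7/22.0)^(1/4).
r = 2.4409^(1/4) ≈ 1.2499

1.250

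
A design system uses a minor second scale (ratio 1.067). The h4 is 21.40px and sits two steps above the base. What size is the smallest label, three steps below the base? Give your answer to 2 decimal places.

15.47px

Moving from step +2 to step -3 is 5 steps down, so divide by r⁵.
21.40 ÷ 1.067⁵ = 21.40 ÷ 1.38300 ≈ 15.474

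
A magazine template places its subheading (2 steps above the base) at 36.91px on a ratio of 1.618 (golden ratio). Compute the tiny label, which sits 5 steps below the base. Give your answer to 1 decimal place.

1.3px

Moving from step +2 to step -5 is 7 steps down, so divide by r⁷.
36.91 ÷ 1.618⁷ = 36.91 ÷ 29.03017 ≈ 1.271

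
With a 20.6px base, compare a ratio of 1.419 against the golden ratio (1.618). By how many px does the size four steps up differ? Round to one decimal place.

57.7px

At 1.419: 20.6 × 1.419⁴ = 83.521px
Golden ratio: 20.6 × 1.618⁴ = 141.183px
Difference: 141.183 − 83.521 = 57.662px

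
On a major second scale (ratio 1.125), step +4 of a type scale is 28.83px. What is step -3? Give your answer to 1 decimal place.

12.6px

The gap is -3 − (4) = -7 steps, so the factor is 1.125^-7.
28.83 ÷ 1.125⁷ = 28.83 ÷ 2.28070 ≈ 12.641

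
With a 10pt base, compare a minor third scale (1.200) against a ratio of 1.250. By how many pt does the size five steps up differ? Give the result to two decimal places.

Minor third: 10.0 × 1.200⁵ = 24.8832pt
At 1.250: 10.0 × 1.250⁵ = 30.5176pt
Difference: 30.5176 − 24.8832 = 5.6344pt

5.63pt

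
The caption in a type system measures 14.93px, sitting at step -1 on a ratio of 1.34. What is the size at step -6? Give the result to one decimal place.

3.5px

Moving from step -1 to step -6 is 5 steps down, so divide by r⁵.
14.93 ÷ 1.34⁵ = 14.93 ÷ 4.32040 ≈ 3.456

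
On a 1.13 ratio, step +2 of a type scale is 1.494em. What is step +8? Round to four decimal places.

1.494 × 1.13⁶ = 1.494 × 2.08195 ≈ 3.1104

3.1104em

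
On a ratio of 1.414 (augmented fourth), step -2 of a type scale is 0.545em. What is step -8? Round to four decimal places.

Moving from step -2 to step -8 is 6 steps down, so divide by r⁶.
0.545 ÷ 1.414⁶ = 0.545 ÷ 7.99275 ≈ 0.0682

0.0682em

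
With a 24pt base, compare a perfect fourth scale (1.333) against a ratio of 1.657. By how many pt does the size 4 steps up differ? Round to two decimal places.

Perfect fourth: 24.0 × 1.333⁴ = 75.7760pt
At 1.657: 24.0 × 1.657⁴ = 180.9261pt
Difference: 180.9261 − 75.7760 = 105.1501pt

105.15pt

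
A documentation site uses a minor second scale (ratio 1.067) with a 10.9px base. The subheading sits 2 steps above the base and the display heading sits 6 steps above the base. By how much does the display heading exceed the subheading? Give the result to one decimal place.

3.7px

Step 2: 10.9 × 1.067² = 12.410px
Step 6: 10.9 × 1.067⁶ = 16.085px
Difference: 16.085 − 12.410 = 3.675px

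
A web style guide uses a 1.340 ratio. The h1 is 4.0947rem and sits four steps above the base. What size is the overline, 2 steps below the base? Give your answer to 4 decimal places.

4.0947 ÷ 1.340⁶ = 4.0947 ÷ 5.78934 ≈ 0.7073

0.7073rem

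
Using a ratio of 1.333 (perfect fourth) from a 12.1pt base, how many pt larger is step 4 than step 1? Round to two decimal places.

Step 1: 12.1 × 1.333 = 16.1293pt
Step 4: 12.1 × 1.333⁴ = 38.2037pt
Difference: 38.2037 − 16.1293 = 22.0744pt

22.07pt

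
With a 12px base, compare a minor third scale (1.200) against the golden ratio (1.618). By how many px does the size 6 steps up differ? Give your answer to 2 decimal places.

179.47px

Minor third: 12.0 × 1.200⁶ = 35.8318px
Golden ratio: 12.0 × 1.618⁶ = 215.3041px
Difference: 215.3041 − 35.8318 = 179.4723px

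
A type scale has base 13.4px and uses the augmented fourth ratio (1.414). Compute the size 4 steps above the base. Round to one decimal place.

13.4 × 1.414⁴ = 13.4 × 3.99758 ≈ 53.57

53.6px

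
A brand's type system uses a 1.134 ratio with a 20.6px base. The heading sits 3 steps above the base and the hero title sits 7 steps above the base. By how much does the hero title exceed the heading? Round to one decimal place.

Step 3: 20.6 × 1.134³ = 30.040px
Step 7: 20.6 × 1.134⁷ = 49.677px
Difference: 49.677 − 30.040 = 19.637px

19.6px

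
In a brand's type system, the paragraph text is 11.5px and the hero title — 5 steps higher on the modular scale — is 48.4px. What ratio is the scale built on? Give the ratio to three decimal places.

1.333

r⁵ = 48.4 / 11.5, so r = (48.4/11.5)^(1/5).
r = 4.2087^(1/5) ≈ 1.3330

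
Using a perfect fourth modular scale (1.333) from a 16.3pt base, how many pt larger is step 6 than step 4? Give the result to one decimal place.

40.0pt

Step 4: 16.3 × 1.333⁴ = 51.465pt
Step 6: 16.3 × 1.333⁶ = 91.447pt
Difference: 91.447 − 51.465 = 39.982pt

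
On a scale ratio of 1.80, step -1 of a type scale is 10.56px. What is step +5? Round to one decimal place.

Moving from step -1 to step +5 is 6 steps up, so multiply by r⁶.
10.56 × 1.80⁶ = 10.56 × 34.01222 ≈ 359.169

359.2px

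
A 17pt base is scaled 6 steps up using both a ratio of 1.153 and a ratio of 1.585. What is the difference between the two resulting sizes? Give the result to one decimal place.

229.6pt

At 1.153: 17.0 × 1.153⁶ = 39.942pt
At 1.585: 17.0 × 1.585⁶ = 269.541pt
Difference: 269.541 − 39.942 = 229.599pt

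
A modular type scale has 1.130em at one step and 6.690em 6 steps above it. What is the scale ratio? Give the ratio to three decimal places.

1.345

r⁶ = 6.690 / 1.130, so r = (6.690/1.130)^(1/6).
r = 5.9204^(1/6) ≈ 1.3450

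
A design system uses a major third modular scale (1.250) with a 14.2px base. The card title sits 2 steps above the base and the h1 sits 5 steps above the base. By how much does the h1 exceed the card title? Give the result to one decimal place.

Step 2: 14.2 × 1.250² = 22.188px
Step 5: 14.2 × 1.250⁵ = 43.335px
Difference: 43.335 − 22.188 = 21.147px

21.1px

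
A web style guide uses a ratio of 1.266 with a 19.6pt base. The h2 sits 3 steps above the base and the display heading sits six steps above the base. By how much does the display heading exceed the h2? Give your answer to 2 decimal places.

40.93pt

Step 3: 19.6 × 1.266³ = 39.7701pt
Step 6: 19.6 × 1.266⁶ = 80.6972pt
Difference: 80.6972 − 39.7701 = 40.9271pt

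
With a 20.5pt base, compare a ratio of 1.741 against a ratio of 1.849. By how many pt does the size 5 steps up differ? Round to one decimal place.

At 1.741: 20.5 × 1.741⁵ = 327.905pt
At 1.849: 20.5 × 1.849⁵ = 443.035pt
Difference: 443.035 − 327.905 = 115.130pt

115.1pt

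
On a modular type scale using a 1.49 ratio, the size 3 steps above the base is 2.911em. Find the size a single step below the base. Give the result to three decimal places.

2.911 ÷ 1.49⁴ = 2.911 ÷ 4.92884 ≈ 0.591

0.591em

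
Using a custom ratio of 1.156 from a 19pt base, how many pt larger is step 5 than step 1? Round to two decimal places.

17.26pt

Step 1: 19.0 × 1.156 = 21.9640pt
Step 5: 19.0 × 1.156⁵ = 39.2232pt
Difference: 39.2232 − 21.9640 = 17.2592pt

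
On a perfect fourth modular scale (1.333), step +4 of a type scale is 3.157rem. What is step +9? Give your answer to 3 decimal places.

13.287rem

The gap is 9 − (4) = 5 steps, so the factor is 1.333^5.
3.157 × 1.333⁵ = 3.157 × 4.20873 ≈ 13.287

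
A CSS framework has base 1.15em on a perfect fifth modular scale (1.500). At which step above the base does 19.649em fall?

1.500ⁿ = 19.649 / 1.15 = 17.0861
n = ln(17.0861) / ln(1.500) = 2.8383 / 0.4055 ≈ 7.00

7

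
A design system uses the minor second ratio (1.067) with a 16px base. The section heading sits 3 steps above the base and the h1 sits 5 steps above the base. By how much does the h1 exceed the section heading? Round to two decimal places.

Step 3: 16.0 × 1.067³ = 19.4363px
Step 5: 16.0 × 1.067⁵ = 22.1280px
Difference: 22.1280 − 19.4363 = 2.6917px

2.69px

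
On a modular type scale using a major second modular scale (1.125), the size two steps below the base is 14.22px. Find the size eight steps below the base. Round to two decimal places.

14.22 ÷ 1.125⁶ = 14.22 ÷ 2.02729 ≈ 7.014

7.01px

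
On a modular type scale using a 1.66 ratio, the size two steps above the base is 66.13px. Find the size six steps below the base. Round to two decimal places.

1.15px

The gap is -6 − (2) = -8 steps, so the factor is 1.66^-8.
66.13 ÷ 1.66⁸ = 66.13 ÷ 57.65868 ≈ 1.147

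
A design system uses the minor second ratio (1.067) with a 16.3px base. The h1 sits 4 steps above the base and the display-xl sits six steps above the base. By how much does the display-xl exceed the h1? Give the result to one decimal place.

Step 4: 16.3 × 1.067⁴ = 21.127px
Step 6: 16.3 × 1.067⁶ = 24.053px
Difference: 24.053 − 21.127 = 2.926px

2.9px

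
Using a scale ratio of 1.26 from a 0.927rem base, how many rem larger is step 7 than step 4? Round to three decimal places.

Step 4: 0.927 × 1.26⁴ = 2.33648rem
Step 7: 0.927 × 1.26⁷ = 4.67384rem
Difference: 4.67384 − 2.33648 = 2.33736rem

2.337rem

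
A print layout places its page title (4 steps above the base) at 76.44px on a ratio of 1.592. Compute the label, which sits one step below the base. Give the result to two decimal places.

7.47px

76.44 ÷ 1.592⁵ = 76.44 ÷ 10.22622 ≈ 7.475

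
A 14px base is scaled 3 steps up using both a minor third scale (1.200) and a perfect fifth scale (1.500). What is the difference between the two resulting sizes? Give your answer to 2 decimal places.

23.06px

Minor third: 14.0 × 1.200³ = 24.1920px
Perfect fifth: 14.0 × 1.500³ = 47.2500px
Difference: 47.2500 − 24.1920 = 23.0580px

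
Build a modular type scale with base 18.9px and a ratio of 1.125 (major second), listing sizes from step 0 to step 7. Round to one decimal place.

18.9px, 21.3px, 23.9px, 26.9px, 30.3px, 34.1px, 38.3px, 43.1px

Step 0: 18.9px
Step 1: 18.9 × 1.125 = 21.3
Step 2: 18.9 × 1.125² = 23.9
Step 3: 18.9 × 1.125³ = 26.9
Step 4: 18.9 × 1.125⁴ = 30.3
Step 5: 18.9 × 1.125⁵ = 34.1
Step 6: 18.9 × 1.125⁶ = 38.3
Step 7: 18.9 × 1.125⁷ = 43.1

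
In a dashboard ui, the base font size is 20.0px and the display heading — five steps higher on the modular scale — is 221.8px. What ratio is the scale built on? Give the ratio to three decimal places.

r⁵ = 221.8 / 20.0, so r = (221.8/20.0)^(1/5).
r = 11.0900^(1/5) ≈ 1.6180

1.618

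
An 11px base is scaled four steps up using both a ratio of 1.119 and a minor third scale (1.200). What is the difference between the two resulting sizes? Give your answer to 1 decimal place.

At 1.119: 11.0 × 1.119⁴ = 17.247px
Minor third: 11.0 × 1.200⁴ = 22.810px
Difference: 22.810 − 17.247 = 5.563px

5.6px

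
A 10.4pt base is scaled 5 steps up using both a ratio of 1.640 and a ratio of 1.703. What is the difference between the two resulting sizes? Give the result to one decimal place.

25.6pt

At 1.640: 10.4 × 1.640⁵ = 123.382pt
At 1.703: 10.4 × 1.703⁵ = 148.973pt
Difference: 148.973 − 123.382 = 25.591pt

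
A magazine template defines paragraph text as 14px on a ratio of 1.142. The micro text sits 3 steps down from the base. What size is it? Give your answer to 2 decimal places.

14.0 ÷ 1.142³ = 14.0 ÷ 1.48936 ≈ 9.40

9.40px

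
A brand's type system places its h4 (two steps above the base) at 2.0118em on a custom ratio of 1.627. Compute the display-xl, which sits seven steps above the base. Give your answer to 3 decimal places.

The gap is 7 − (2) = 5 steps, so the factor is 1.627^5.
2.0118 × 1.627⁵ = 2.0118 × 11.40086 ≈ 22.936

22.936em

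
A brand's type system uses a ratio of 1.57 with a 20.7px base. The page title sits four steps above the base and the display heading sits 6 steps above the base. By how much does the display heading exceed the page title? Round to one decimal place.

184.2px

Step 4: 20.7 × 1.57⁴ = 125.768px
Step 6: 20.7 × 1.57⁶ = 310.005px
Difference: 310.005 − 125.768 = 184.237px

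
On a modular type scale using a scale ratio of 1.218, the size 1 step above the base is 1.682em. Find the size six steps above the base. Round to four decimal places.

4.5088em

Moving from step +1 to step +6 is 5 steps up, so multiply by r⁵.
1.682 × 1.218⁵ = 1.682 × 2.68063 ≈ 4.5088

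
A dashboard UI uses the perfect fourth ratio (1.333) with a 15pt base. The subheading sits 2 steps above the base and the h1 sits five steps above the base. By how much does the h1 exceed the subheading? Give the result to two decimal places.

Step 2: 15.0 × 1.333² = 26.6533pt
Step 5: 15.0 × 1.333⁵ = 63.1309pt
Difference: 63.1309 − 26.6533 = 36.4776pt

36.48pt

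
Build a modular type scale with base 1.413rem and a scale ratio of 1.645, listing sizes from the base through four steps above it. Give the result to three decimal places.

Step 0: 1.413rem
Step 1: 1.413 × 1.645 = 2.324
Step 2: 1.413 × 1.645² = 3.824
Step 3: 1.413 × 1.645³ = 6.290
Step 4: 1.413 × 1.645⁴ = 10.347

1.413rem, 2.324rem, 3.824rem, 6.290rem, 10.347rem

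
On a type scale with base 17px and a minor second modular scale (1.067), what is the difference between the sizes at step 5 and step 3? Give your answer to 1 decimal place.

2.9px

Step 3: 17.0 × 1.067³ = 20.651px
Step 5: 17.0 × 1.067⁵ = 23.511px
Difference: 23.511 − 20.651 = 2.860px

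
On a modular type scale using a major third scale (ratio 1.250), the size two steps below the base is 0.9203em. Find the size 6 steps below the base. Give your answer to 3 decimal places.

0.377em

0.9203 ÷ 1.250⁴ = 0.9203 ÷ 2.44141 ≈ 0.377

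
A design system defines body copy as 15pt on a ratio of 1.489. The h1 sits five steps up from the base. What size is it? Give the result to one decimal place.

109.8pt

15.0 × 1.489⁵ = 15.0 × 7.31937 ≈ 109.79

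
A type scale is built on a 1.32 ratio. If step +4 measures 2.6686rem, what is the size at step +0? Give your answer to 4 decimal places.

2.6686 ÷ 1.32⁴ = 2.6686 ÷ 3.03596 ≈ 0.8790

0.8790rem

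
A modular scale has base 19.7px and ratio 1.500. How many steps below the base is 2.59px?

5

1.500ⁿ = 19.7 / 2.59 = 7.6062
n = ln(7.6062) / ln(1.500) = 2.0290 / 0.4055 ≈ 5.00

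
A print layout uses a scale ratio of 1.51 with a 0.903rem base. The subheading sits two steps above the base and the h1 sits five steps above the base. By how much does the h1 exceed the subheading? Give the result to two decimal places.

5.03rem

Step 2: 0.903 × 1.51² = 2.0589rem
Step 5: 0.903 × 1.51⁵ = 7.0888rem
Difference: 7.0888 − 2.0589 = 5.0299rem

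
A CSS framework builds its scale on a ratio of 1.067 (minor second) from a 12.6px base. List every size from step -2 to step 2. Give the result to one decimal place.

Step -2: 12.6 ÷ 1.067² = 11.1
Step -1: 12.6 ÷ 1.067 = 11.8
Step 0: 12.6px
Step 1: 12.6 × 1.067 = 13.4
Step 2: 12.6 × 1.067² = 14.3

11.1px, 11.8px, 12.6px, 13.4px, 14.3px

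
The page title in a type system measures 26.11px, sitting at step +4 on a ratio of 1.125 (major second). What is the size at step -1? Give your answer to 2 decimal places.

Moving from step +4 to step -1 is 5 steps down, so divide by r⁵.
26.11 ÷ 1.125⁵ = 26.11 ÷ 1.80203 ≈ 14.489

14.49px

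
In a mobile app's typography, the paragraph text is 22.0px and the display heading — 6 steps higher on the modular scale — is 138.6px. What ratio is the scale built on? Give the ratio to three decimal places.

1.359

r⁶ = 138.6 / 22.0, so r = (138.6/22.0)^(1/6).
r = 6.3000^(1/6) ≈ 1.3590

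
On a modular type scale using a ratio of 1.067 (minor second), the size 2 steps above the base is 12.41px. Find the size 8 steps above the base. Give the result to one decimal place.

12.41 × 1.067⁶ = 12.41 × 1.47566 ≈ 18.313

18.3px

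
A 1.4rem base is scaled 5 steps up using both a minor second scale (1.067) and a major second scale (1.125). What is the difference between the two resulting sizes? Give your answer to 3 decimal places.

Minor second: 1.4 × 1.067⁵ = 1.93620rem
Major second: 1.4 × 1.125⁵ = 2.52285rem
Difference: 2.52285 − 1.93620 = 0.58665rem

0.587rem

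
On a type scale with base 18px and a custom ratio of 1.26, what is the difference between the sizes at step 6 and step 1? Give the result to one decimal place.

Step 1: 18.0 × 1.26 = 22.680px
Step 6: 18.0 × 1.26⁶ = 72.027px
Difference: 72.027 − 22.680 = 49.347px

49.3px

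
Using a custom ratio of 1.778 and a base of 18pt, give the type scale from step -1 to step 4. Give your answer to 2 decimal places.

10.12pt, 18.00pt, 32.00pt, 56.90pt, 101.17pt, 179.89pt

Step -1: 18.0 ÷ 1.778 = 10.12
Step 0: 18pt
Step 1: 18.0 × 1.778 = 32.00
Step 2: 18.0 × 1.778² = 56.90
Step 3: 18.0 × 1.778³ = 101.17
Step 4: 18.0 × 1.778⁴ = 179.89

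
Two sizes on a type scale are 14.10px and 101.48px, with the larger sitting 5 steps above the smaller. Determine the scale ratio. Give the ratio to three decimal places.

1.484

r⁵ = 101.48 / 14.10, so r = (101.48/14.10)^(1/5).
r = 7.1972^(1/5) ≈ 1.4840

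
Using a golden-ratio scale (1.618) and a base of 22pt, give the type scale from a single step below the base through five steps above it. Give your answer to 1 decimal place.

13.6pt, 22.0pt, 35.6pt, 57.6pt, 93.2pt, 150.8pt, 244.0pt

Step -1: 22.0 ÷ 1.618 = 13.6
Step 0: 22pt
Step 1: 22.0 × 1.618 = 35.6
Step 2: 22.0 × 1.618² = 57.6
Step 3: 22.0 × 1.618³ = 93.2
Step 4: 22.0 × 1.618⁴ = 150.8
Step 5: 22.0 × 1.618⁵ = 244.0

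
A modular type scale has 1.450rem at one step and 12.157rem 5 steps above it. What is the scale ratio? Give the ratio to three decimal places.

1.530

r⁵ = 12.157 / 1.450, so r = (12.157/1.450)^(1/5).
r = 8.3841^(1/5) ≈ 1.5300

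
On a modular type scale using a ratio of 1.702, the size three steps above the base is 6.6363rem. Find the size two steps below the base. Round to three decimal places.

0.465rem

6.6363 ÷ 1.702⁵ = 6.6363 ÷ 14.28229 ≈ 0.465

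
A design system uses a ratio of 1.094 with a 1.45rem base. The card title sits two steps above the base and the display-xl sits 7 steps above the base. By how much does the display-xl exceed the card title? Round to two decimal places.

0.98rem

Step 2: 1.45 × 1.094² = 1.7354rem
Step 7: 1.45 × 1.094⁷ = 2.7195rem
Difference: 2.7195 − 1.7354 = 0.9841rem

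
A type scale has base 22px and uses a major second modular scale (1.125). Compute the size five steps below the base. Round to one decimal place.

Each step on a modular scale multiplies by the ratio, so the size n steps from the base is base × ratioⁿ.
22.0 ÷ 1.125⁵ = 22.0 ÷ 1.80203 ≈ 12.21

12.2px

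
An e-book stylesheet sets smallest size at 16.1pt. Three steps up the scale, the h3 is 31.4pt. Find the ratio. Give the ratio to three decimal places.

r³ = 31.4 / 16.1, so r = (31.4/16.1)^(1/3).
r = 1.9503^(1/3) ≈ 1.2494

1.249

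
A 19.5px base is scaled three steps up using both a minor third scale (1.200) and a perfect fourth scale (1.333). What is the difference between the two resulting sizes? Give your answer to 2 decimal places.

12.49px

Minor third: 19.5 × 1.200³ = 33.6960px
Perfect fourth: 19.5 × 1.333³ = 46.1876px
Difference: 46.1876 − 33.6960 = 12.4916px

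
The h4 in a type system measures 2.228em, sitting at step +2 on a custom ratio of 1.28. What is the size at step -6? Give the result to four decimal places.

Moving from step +2 to step -6 is 8 steps down, so divide by r⁸.
2.228 ÷ 1.28⁸ = 2.228 ÷ 7.20576 ≈ 0.3092

0.3092em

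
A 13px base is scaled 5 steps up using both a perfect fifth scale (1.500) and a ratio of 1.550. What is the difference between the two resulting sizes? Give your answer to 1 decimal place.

17.6px

Perfect fifth: 13.0 × 1.500⁵ = 98.719px
At 1.550: 13.0 × 1.550⁵ = 116.306px
Difference: 116.306 − 98.719 = 17.587px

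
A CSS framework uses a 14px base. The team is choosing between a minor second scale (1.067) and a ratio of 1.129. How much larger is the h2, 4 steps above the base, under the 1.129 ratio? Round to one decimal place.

4.6px

Minor second: 14.0 × 1.067⁴ = 18.146px
At 1.129: 14.0 × 1.129⁴ = 22.746px
Difference: 22.746 − 18.146 = 4.600px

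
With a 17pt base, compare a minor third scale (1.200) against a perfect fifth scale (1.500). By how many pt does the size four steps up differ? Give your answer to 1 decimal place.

50.8pt

Minor third: 17.0 × 1.200⁴ = 35.251pt
Perfect fifth: 17.0 × 1.500⁴ = 86.062pt
Difference: 86.062 − 35.251 = 50.811pt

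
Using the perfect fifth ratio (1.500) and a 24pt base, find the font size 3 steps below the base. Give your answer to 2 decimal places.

24.0 ÷ 1.500³ = 24.0 ÷ 3.37500 ≈ 7.11

7.11pt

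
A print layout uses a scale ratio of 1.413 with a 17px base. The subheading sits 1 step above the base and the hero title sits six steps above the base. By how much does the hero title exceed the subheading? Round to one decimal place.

111.3px

Step 1: 17.0 × 1.413 = 24.021px
Step 6: 17.0 × 1.413⁶ = 135.301px
Difference: 135.301 − 24.021 = 111.280px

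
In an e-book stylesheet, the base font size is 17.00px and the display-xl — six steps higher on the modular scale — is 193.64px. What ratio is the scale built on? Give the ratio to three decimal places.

1.500

The ratio satisfies 17.00 × r⁶ = 193.64, so r = (193.64 / 17.00)^(1/6).
r = 11.3906^(1/6) ≈ 1.5000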